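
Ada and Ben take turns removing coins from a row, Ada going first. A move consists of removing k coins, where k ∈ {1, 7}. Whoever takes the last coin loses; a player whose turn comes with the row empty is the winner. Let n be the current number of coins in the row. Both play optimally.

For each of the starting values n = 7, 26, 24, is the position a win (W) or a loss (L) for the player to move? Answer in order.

7: L, 26: W, 24: W

Use the standard recursion: the mover wins at a terminal position; elsewhere, the mover wins exactly when some move hands the opponent an L position.
n=0: no move; the opponent has just taken the last coin and therefore loses → W
n=1: the only move is to 0(W), a W ⇒ L
n=2: can move to 1, which is L ⇒ W
n=3: the only move is to 2(W), a W ⇒ L
n=4: can move to 3, which is L ⇒ W
n=5: the only move is to 4(W), a W ⇒ L
n=6: can move to 5, which is L ⇒ W
n=7: moves to 6(W), 0(W); every one is W ⇒ L
n=8: can move to 7, which is L ⇒ W
n=9: moves to 8(W), 2(W); every one is W ⇒ L
n=10: can move to 9, which is L ⇒ W
n=11: moves to 10(W), 4(W); every one is W ⇒ L
n=12: can move to 11, which is L ⇒ W
n=13: moves to 12(W), 6(W); every one is W ⇒ L
n=14: can move to 13, which is L ⇒ W
n=15: moves to 14(W), 8(W); every one is W ⇒ L
n=16: can move to 15, which is L ⇒ W
n=17: moves to 16(W), 10(W); every one is W ⇒ L
n=18: can move to 17, which is L ⇒ W
n=19: moves to 18(W), 12(W); every one is W ⇒ L
n=20: can move to 19, which is L ⇒ W
n=21: moves to 20(W), 14(W); every one is W ⇒ L
n=22: can move to 21, which is L ⇒ W
n=23: moves to 22(W), 16(W); every one is W ⇒ L
n=24: can move to 23, which is L ⇒ W
n=25: moves to 24(W), 18(W); every one is W ⇒ L
n=26: can move to 25, which is L ⇒ W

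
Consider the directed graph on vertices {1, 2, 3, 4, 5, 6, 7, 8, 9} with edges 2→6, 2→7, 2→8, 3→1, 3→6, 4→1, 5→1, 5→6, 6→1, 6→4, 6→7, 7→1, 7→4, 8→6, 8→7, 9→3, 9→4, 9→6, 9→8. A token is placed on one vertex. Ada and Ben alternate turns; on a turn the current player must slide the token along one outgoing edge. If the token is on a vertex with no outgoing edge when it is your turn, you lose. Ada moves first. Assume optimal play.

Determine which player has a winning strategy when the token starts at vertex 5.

Classify positions by backward induction: terminal positions (no move available) are L. From any other position, the mover wins iff some move reaches an L.
Every edge goes from a vertex to one that appears earlier in the order 1, 4, 7, 6, 8, 3, 9, 5, 2, so processing vertices in that order labels each vertex after all of its successors.
1: no outgoing edge → L
4: reaches L-position 1 → W
7: reaches L-position 1 → W
6: reaches L-position 1 → W
8: only reaches 6(W), 7(W), all W → L
3: reaches L-position 1 → W
9: reaches L-position 8 → W
5: reaches L-position 1 → W
2: reaches L-position 8 → W
The starting position 5 is W: Ada should move to 1, handing over an L position.

Ada wins.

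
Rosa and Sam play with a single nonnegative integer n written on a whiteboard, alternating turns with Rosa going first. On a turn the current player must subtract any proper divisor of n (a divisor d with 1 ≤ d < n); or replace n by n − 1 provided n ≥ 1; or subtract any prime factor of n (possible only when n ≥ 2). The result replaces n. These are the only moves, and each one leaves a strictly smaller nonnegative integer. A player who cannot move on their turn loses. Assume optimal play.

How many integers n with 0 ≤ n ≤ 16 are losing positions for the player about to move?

Build the W/L table. Terminal = L. A non-terminal position is W if it has a move to some L; otherwise it is L.
n=0: no move → L
n=1: can move to 0, which is L ⇒ W
n=2: can move to 0, which is L ⇒ W
n=3: can move to 0, which is L ⇒ W
n=4: moves to 2(W), 3(W); every one is W ⇒ L
n=5: can move to 0, which is L ⇒ W
n=6: can move to 4, which is L ⇒ W
n=7: can move to 0, which is L ⇒ W
n=8: can move to 4, which is L ⇒ W
n=9: moves to 6(W), 8(W); every one is W ⇒ L
n=10: can move to 9, which is L ⇒ W
n=11: can move to 0, which is L ⇒ W
n=12: can move to 9, which is L ⇒ W
n=13: can move to 0, which is L ⇒ W
n=14: moves to 7(W), 12(W), 13(W); every one is W ⇒ L
n=15: can move to 14, which is L ⇒ W
n=16: can move to 14, which is L ⇒ W
L entries with 0 ≤ n ≤ 16: n = 0, 4, 9, 14; that makes 4.

4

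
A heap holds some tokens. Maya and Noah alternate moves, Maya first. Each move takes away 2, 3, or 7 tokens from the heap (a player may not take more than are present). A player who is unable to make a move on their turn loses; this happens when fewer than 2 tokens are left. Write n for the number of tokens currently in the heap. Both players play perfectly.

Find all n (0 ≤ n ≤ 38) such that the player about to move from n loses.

0, 1, 5, 6, 10, 11, 15, 16, 20, 21, 25, 26, 30, 31, 35, 36

Compute win/loss labels from the base case upward. A position with no move is L. Any other position is W if it can reach an L in one move, else L.
n=0: no move → L
n=1: no move → L
n=2: W (go to 0, an L position)
n=3: W (go to 1, an L position)
n=4: W (go to 1, an L position)
n=5: L (options 3(W), 2(W) are all W)
n=6: L (options 4(W), 3(W) are all W)
n=7: W (go to 5, an L position)
n=8: W (go to 6, an L position)
n=9: W (go to 6, an L position)
n=10: L (options 8(W), 7(W), 3(W) are all W)
n=11: L (options 9(W), 8(W), 4(W) are all W)
n=12: W (go to 10, an L position)
n=13: W (go to 11, an L position)
n=14: W (go to 11, an L position)
n=15: L (options 13(W), 12(W), 8(W) are all W)
n=16: L (options 14(W), 13(W), 9(W) are all W)
n=17: W (go to 15, an L position)
n=18: W (go to 16, an L position)
n=19: W (go to 16, an L position)
n=20: L (options 18(W), 17(W), 13(W) are all W)
n=21: L (options 19(W), 18(W), 14(W) are all W)
n=22: W (go to 20, an L position)
n=23: W (go to 21, an L position)
n=24: W (go to 21, an L position)
n=25: L (options 23(W), 22(W), 18(W) are all W)
n=26: L (options 24(W), 23(W), 19(W) are all W)
n=27: W (go to 25, an L position)
n=28: W (go to 26, an L position)
n=29: W (go to 26, an L position)
n=30: L (options 28(W), 27(W), 23(W) are all W)
n=31: L (options 29(W), 28(W), 24(W) are all W)
n=32: W (go to 30, an L position)
n=33: W (go to 31, an L position)
n=34: W (go to 31, an L position)
n=35: L (options 33(W), 32(W), 28(W) are all W)
n=36: L (options 34(W), 33(W), 29(W) are all W)
n=37: W (go to 35, an L position)
n=38: W (go to 36, an L position)
Reading off the rows marked L gives the requested list; there are 16 such values of n.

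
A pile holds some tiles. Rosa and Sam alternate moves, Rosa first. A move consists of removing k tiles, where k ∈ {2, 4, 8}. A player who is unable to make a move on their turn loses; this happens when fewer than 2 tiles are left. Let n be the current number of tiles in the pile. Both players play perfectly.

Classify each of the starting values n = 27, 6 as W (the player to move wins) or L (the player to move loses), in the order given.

27: W, 6: L

Positions with no move are L. A position that does have a move is losing for the player to move precisely when every available move leads to a winning position for the opponent. Fill in the labels:
n=0: no move → L
n=1: no move → L
n=2: can move to 0, which is L ⇒ W
n=3: can move to 1, which is L ⇒ W
n=4: can move to 0, which is L ⇒ W
n=5: can move to 1, which is L ⇒ W
n=6: moves to 4(W), 2(W); every one is W ⇒ L
n=7: moves to 5(W), 3(W); every one is W ⇒ L
n=8: can move to 6, which is L ⇒ W
n=9: can move to 7, which is L ⇒ W
n=10: can move to 6, which is L ⇒ W
n=11: can move to 7, which is L ⇒ W
n=12: moves to 10(W), 8(W), 4(W); every one is W ⇒ L
n=13: moves to 11(W), 9(W), 5(W); every one is W ⇒ L
n=14: can move to 12, which is L ⇒ W
n=15: can move to 13, which is L ⇒ W
n=16: can move to 12, which is L ⇒ W
n=17: can move to 13, which is L ⇒ W
n=18: moves to 16(W), 14(W), 10(W); every one is W ⇒ L
n=19: moves to 17(W), 15(W), 11(W); every one is W ⇒ L
n=20: can move to 18, which is L ⇒ W
n=21: can move to 19, which is L ⇒ W
n=22: can move to 18, which is L ⇒ W
n=23: can move to 19, which is L ⇒ W
n=24: moves to 22(W), 20(W), 16(W); every one is W ⇒ L
n=25: moves to 23(W), 21(W), 17(W); every one is W ⇒ L
n=26: can move to 24, which is L ⇒ W
n=27: can move to 25, which is L ⇒ W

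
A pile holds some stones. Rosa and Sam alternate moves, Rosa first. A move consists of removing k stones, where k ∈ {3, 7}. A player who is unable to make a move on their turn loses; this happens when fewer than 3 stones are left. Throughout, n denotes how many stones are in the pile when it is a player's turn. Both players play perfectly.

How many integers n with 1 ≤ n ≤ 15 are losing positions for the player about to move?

6

Compute win/loss labels from the base case upward. A position with no move is L. Any other position is W if it can reach an L in one move, else L.
n=0: no move → L
n=1: no move → L
n=2: no move → L
n=3: reaches L-position 0 → W
n=4: reaches L-position 1 → W
n=5: reaches L-position 2 → W
n=6: only reaches 3(W), which is W → L
n=7: reaches L-position 0 → W
n=8: reaches L-position 1 → W
n=9: reaches L-position 6 → W
n=10: only reaches 7(W), 3(W), all W → L
n=11: only reaches 8(W), 4(W), all W → L
n=12: only reaches 9(W), 5(W), all W → L
n=13: reaches L-position 10 → W
n=14: reaches L-position 11 → W
n=15: reaches L-position 12 → W
L entries with 1 ≤ n ≤ 15 (n=0 is outside the asked range and is not counted): n = 1, 2, 6, 10, 11, 12; that makes 6.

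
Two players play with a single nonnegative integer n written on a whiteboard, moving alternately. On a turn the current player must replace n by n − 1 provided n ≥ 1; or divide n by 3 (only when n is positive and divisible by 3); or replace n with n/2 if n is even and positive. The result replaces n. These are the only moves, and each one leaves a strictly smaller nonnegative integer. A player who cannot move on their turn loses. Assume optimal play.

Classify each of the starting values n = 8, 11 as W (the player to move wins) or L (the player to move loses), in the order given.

8: W, 11: L

Work bottom-up. With no move the player to move loses. Otherwise the position is W if at least one move leads to an L position for the opponent, and L if every move leads to a W.
n=0: no move → L
n=1: →0(L), so W
n=2: →1(W) only, which is W, so L
n=3: →2(L), so W
n=4: →2(L), so W
n=5: →4(W) only, which is W, so L
n=6: →2(L), so W
n=7: →6(W) only, which is W, so L
n=8: →7(L), so W
n=9: →3(W), 8(W) — all W, so L
n=10: →5(L), so W
n=11: →10(W) only, which is W, so L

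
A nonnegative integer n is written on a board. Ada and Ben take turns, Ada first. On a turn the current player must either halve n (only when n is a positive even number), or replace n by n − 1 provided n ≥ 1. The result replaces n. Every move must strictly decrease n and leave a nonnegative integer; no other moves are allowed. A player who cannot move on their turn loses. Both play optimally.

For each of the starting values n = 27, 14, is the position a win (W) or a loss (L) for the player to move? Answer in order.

27: L, 14: W

Build the W/L table. Terminal = L. A non-terminal position is W if it has a move to some L; otherwise it is L.
n=0: no move → L
n=1: W (go to 0, an L position)
n=2: L (sole option 1(W) is W)
n=3: W (go to 2, an L position)
n=4: W (go to 2, an L position)
n=5: L (sole option 4(W) is W)
n=6: W (go to 5, an L position)
n=7: L (sole option 6(W) is W)
n=8: W (go to 7, an L position)
n=9: L (sole option 8(W) is W)
n=10: W (go to 5, an L position)
n=11: L (sole option 10(W) is W)
n=12: W (go to 11, an L position)
n=13: L (sole option 12(W) is W)
n=14: W (go to 7, an L position)
n=15: L (sole option 14(W) is W)
n=16: W (go to 15, an L position)
n=17: L (sole option 16(W) is W)
n=18: W (go to 9, an L position)
n=19: L (sole option 18(W) is W)
n=20: W (go to 19, an L position)
n=21: L (sole option 20(W) is W)
n=22: W (go to 11, an L position)
n=23: L (sole option 22(W) is W)
n=24: W (go to 23, an L position)
n=25: L (sole option 24(W) is W)
n=26: W (go to 13, an L position)
n=27: L (sole option 26(W) is W)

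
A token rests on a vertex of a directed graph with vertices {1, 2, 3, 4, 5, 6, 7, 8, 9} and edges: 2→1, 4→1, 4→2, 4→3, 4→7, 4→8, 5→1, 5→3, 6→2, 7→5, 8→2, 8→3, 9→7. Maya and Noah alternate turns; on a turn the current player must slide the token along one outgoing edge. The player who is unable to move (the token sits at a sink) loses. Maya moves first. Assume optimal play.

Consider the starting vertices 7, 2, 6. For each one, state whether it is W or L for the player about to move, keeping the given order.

Build the W/L table. Terminal = L. A non-terminal position is W if it has a move to some L; otherwise it is L.
Every edge goes from a vertex to one that appears earlier in the order 1, 3, 5, 7, 2, 6, 8, 9, 4, so processing vertices in that order labels each vertex after all of its successors.
1: no outgoing edge → L
3: no outgoing edge → L
5: reaches L-position 3 → W
7: only reaches 5(W), which is W → L
2: reaches L-position 1 → W
6: only reaches 2(W), which is W → L
8: reaches L-position 3 → W
9: reaches L-position 7 → W
4: reaches L-position 7 → W

7: L, 2: W, 6: L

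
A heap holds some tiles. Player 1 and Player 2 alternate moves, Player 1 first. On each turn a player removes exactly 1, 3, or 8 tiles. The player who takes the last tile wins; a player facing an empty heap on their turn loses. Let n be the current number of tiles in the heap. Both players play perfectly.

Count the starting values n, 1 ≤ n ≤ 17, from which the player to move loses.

7

Compute win/loss labels from the base case upward. A position with no move is L. Any other position is W if it can reach an L in one move, else L.
n=0: no move → L
n=1: W (go to 0, an L position)
n=2: L (sole option 1(W) is W)
n=3: W (go to 2, an L position)
n=4: L (options 3(W), 1(W) are all W)
n=5: W (go to 4, an L position)
n=6: L (options 5(W), 3(W) are all W)
n=7: W (go to 6, an L position)
n=8: W (go to 0, an L position)
n=9: W (go to 6, an L position)
n=10: W (go to 2, an L position)
n=11: L (options 10(W), 8(W), 3(W) are all W)
n=12: W (go to 11, an L position)
n=13: L (options 12(W), 10(W), 5(W) are all W)
n=14: W (go to 13, an L position)
n=15: L (options 14(W), 12(W), 7(W) are all W)
n=16: W (go to 15, an L position)
n=17: L (options 16(W), 14(W), 9(W) are all W)
L entries with 1 ≤ n ≤ 17 (n=0 is outside the asked range and is not counted): n = 2, 4, 6, 11, 13, 15, 17; that makes 7.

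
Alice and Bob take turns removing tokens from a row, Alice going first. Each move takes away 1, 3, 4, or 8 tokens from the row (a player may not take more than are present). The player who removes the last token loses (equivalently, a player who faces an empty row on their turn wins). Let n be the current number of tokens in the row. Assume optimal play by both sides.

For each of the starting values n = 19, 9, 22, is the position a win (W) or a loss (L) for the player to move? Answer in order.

19: W, 9: W, 22: L

Positions with no move are W. A position that does have a move is losing for the player to move precisely when every available move leads to a winning position for the opponent. Fill in the labels:
n=0: no move; the opponent has just taken the last token and therefore loses → W
n=1: the only move is to 0(W), a W ⇒ L
n=2: can move to 1, which is L ⇒ W
n=3: moves to 2(W), 0(W); every one is W ⇒ L
n=4: can move to 3, which is L ⇒ W
n=5: can move to 1, which is L ⇒ W
n=6: can move to 3, which is L ⇒ W
n=7: can move to 3, which is L ⇒ W
n=8: moves to 7(W), 5(W), 4(W), 0(W); every one is W ⇒ L
n=9: can move to 8, which is L ⇒ W
n=10: moves to 9(W), 7(W), 6(W), 2(W); every one is W ⇒ L
n=11: can move to 10, which is L ⇒ W
n=12: can move to 8, which is L ⇒ W
n=13: can move to 10, which is L ⇒ W
n=14: can move to 10, which is L ⇒ W
n=15: moves to 14(W), 12(W), 11(W), 7(W); every one is W ⇒ L
n=16: can move to 15, which is L ⇒ W
n=17: moves to 16(W), 14(W), 13(W), 9(W); every one is W ⇒ L
n=18: can move to 17, which is L ⇒ W
n=19: can move to 15, which is L ⇒ W
n=20: can move to 17, which is L ⇒ W
n=21: can move to 17, which is L ⇒ W
n=22: moves to 21(W), 19(W), 18(W), 14(W); every one is W ⇒ L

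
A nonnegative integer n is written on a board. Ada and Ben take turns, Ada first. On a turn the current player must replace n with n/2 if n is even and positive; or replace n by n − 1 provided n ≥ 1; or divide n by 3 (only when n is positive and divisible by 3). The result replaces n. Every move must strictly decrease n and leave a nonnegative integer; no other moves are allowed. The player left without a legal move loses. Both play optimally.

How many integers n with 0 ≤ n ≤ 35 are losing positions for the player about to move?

14

Use the standard recursion: the mover loses at a terminal position; elsewhere, the mover wins exactly when some move hands the opponent an L position.
n=0: no move → L
n=1: reaches L-position 0 → W
n=2: only reaches 1(W), which is W → L
n=3: reaches L-position 2 → W
n=4: reaches L-position 2 → W
n=5: only reaches 4(W), which is W → L
n=6: reaches L-position 2 → W
n=7: only reaches 6(W), which is W → L
n=8: reaches L-position 7 → W
n=9: only reaches 3(W), 8(W), all W → L
n=10: reaches L-position 5 → W
n=11: only reaches 10(W), which is W → L
n=12: reaches L-position 11 → W
n=13: only reaches 12(W), which is W → L
n=14: reaches L-position 7 → W
n=15: reaches L-position 5 → W
n=16: only reaches 8(W), 15(W), all W → L
n=17: reaches L-position 16 → W
n=18: reaches L-position 9 → W
n=19: only reaches 18(W), which is W → L
n=20: reaches L-position 19 → W
n=21: reaches L-position 7 → W
n=22: reaches L-position 11 → W
n=23: only reaches 22(W), which is W → L
n=24: reaches L-position 23 → W
n=25: only reaches 24(W), which is W → L
n=26: reaches L-position 13 → W
n=27: reaches L-position 9 → W
n=28: only reaches 14(W), 27(W), all W → L
n=29: reaches L-position 28 → W
n=30: only reaches 10(W), 15(W), 29(W), all W → L
n=31: reaches L-position 30 → W
n=32: reaches L-position 16 → W
n=33: reaches L-position 11 → W
n=34: only reaches 17(W), 33(W), all W → L
n=35: reaches L-position 34 → W
L entries with 0 ≤ n ≤ 35: n = 0, 2, 5, 7, 9, 11, 13, 16, 19, 23, 25, 28, 30, 34; that makes 14.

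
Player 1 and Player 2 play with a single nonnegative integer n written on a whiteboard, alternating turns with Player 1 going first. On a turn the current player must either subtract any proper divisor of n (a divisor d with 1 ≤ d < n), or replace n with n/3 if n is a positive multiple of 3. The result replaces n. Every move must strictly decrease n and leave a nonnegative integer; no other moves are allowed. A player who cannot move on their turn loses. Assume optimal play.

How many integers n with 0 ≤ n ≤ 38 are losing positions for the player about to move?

Positions with no move are L. A position that does have a move is losing for the player to move precisely when every available move leads to a winning position for the opponent. Fill in the labels:
n=0: no move → L
n=1: no move → L
n=2: reaches L-position 1 → W
n=3: reaches L-position 1 → W
n=4: only reaches 2(W), 3(W), all W → L
n=5: reaches L-position 4 → W
n=6: reaches L-position 4 → W
n=7: only reaches 6(W), which is W → L
n=8: reaches L-position 4 → W
n=9: only reaches 3(W), 6(W), 8(W), all W → L
n=10: reaches L-position 9 → W
n=11: only reaches 10(W), which is W → L
n=12: reaches L-position 4 → W
n=13: only reaches 12(W), which is W → L
n=14: reaches L-position 7 → W
n=15: only reaches 5(W), 10(W), 12(W), 14(W), all W → L
n=16: reaches L-position 15 → W
n=17: only reaches 16(W), which is W → L
n=18: reaches L-position 9 → W
n=19: only reaches 18(W), which is W → L
n=20: reaches L-position 15 → W
n=21: reaches L-position 7 → W
n=22: reaches L-position 11 → W
n=23: only reaches 22(W), which is W → L
n=24: reaches L-position 23 → W
n=25: only reaches 20(W), 24(W), all W → L
n=26: reaches L-position 13 → W
n=27: reaches L-position 9 → W
n=28: only reaches 14(W), 21(W), 24(W), 26(W), 27(W), all W → L
n=29: reaches L-position 28 → W
n=30: reaches L-position 15 → W
n=31: only reaches 30(W), which is W → L
n=32: reaches L-position 28 → W
n=33: reaches L-position 11 → W
n=34: reaches L-position 17 → W
n=35: reaches L-position 28 → W
n=36: only reaches 12(W), 18(W), 24(W), 27(W), 30(W), 32(W), 33(W), 34(W), 35(W), all W → L
n=37: reaches L-position 36 → W
n=38: reaches L-position 19 → W
L entries with 0 ≤ n ≤ 38: n = 0, 1, 4, 7, 9, 11, 13, 15, 17, 19, 23, 25, 28, 31, 36; that makes 15.

15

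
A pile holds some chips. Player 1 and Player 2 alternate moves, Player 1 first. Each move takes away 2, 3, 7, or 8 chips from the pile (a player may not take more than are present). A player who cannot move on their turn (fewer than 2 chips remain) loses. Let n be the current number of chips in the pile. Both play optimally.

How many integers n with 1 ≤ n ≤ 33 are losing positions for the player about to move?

13

Work bottom-up. With no move the player to move loses. Otherwise the position is W if at least one move leads to an L position for the opponent, and L if every move leads to a W.
n=0: no move → L
n=1: no move → L
n=2: can move to 0, which is L ⇒ W
n=3: can move to 1, which is L ⇒ W
n=4: can move to 1, which is L ⇒ W
n=5: moves to 3(W), 2(W); every one is W ⇒ L
n=6: moves to 4(W), 3(W); every one is W ⇒ L
n=7: can move to 5, which is L ⇒ W
n=8: can move to 6, which is L ⇒ W
n=9: can move to 6, which is L ⇒ W
n=10: moves to 8(W), 7(W), 3(W), 2(W); every one is W ⇒ L
n=11: moves to 9(W), 8(W), 4(W), 3(W); every one is W ⇒ L
n=12: can move to 10, which is L ⇒ W
n=13: can move to 11, which is L ⇒ W
n=14: can move to 11, which is L ⇒ W
n=15: moves to 13(W), 12(W), 8(W), 7(W); every one is W ⇒ L
n=16: moves to 14(W), 13(W), 9(W), 8(W); every one is W ⇒ L
n=17: can move to 15, which is L ⇒ W
n=18: can move to 16, which is L ⇒ W
n=19: can move to 16, which is L ⇒ W
n=20: moves to 18(W), 17(W), 13(W), 12(W); every one is W ⇒ L
n=21: moves to 19(W), 18(W), 14(W), 13(W); every one is W ⇒ L
n=22: can move to 20, which is L ⇒ W
n=23: can move to 21, which is L ⇒ W
n=24: can move to 21, which is L ⇒ W
n=25: moves to 23(W), 22(W), 18(W), 17(W); every one is W ⇒ L
n=26: moves to 24(W), 23(W), 19(W), 18(W); every one is W ⇒ L
n=27: can move to 25, which is L ⇒ W
n=28: can move to 26, which is L ⇒ W
n=29: can move to 26, which is L ⇒ W
n=30: moves to 28(W), 27(W), 23(W), 22(W); every one is W ⇒ L
n=31: moves to 29(W), 28(W), 24(W), 23(W); every one is W ⇒ L
n=32: can move to 30, which is L ⇒ W
n=33: can move to 31, which is L ⇒ W
L entries with 1 ≤ n ≤ 33 (n=0 is outside the asked range and is not counted): n = 1, 5, 6, 10, 11, 15, 16, 20, 21, 25, 26, 30, 31; that makes 13.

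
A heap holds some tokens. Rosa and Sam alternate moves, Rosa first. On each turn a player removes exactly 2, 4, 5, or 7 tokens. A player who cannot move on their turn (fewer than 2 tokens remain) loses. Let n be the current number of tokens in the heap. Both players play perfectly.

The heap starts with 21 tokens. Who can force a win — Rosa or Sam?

Compute win/loss labels from the base case upward. A position with no move is L. Any other position is W if it can reach an L in one move, else L.
n=0: no move → L
n=1: no move → L
n=2: reaches L-position 0 → W
n=3: reaches L-position 1 → W
n=4: reaches L-position 0 → W
n=5: reaches L-position 1 → W
n=6: reaches L-position 1 → W
n=7: reaches L-position 0 → W
n=8: reaches L-position 1 → W
n=9: only reaches 7(W), 5(W), 4(W), 2(W), all W → L
n=10: only reaches 8(W), 6(W), 5(W), 3(W), all W → L
n=11: reaches L-position 9 → W
n=12: reaches L-position 10 → W
n=13: reaches L-position 9 → W
n=14: reaches L-position 10 → W
n=15: reaches L-position 10 → W
n=16: reaches L-position 9 → W
n=17: reaches L-position 10 → W
n=18: only reaches 16(W), 14(W), 13(W), 11(W), all W → L
n=19: only reaches 17(W), 15(W), 14(W), 12(W), all W → L
n=20: reaches L-position 18 → W
n=21: reaches L-position 19 → W
The starting position 21 is W: Rosa should remove 2, leaving 19, handing over an L position.

Rosa wins.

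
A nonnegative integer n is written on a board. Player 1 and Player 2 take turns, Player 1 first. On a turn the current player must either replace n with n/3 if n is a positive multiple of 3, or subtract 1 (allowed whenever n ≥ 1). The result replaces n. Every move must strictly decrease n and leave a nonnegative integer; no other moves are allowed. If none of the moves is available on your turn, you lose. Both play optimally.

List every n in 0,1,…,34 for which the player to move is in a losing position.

Compute win/loss labels from the base case upward. A position with no move is L. Any other position is W if it can reach an L in one move, else L.
n=0: no move → L
n=1: W (go to 0, an L position)
n=2: L (sole option 1(W) is W)
n=3: W (go to 2, an L position)
n=4: L (sole option 3(W) is W)
n=5: W (go to 4, an L position)
n=6: W (go to 2, an L position)
n=7: L (sole option 6(W) is W)
n=8: W (go to 7, an L position)
n=9: L (options 3(W), 8(W) are all W)
n=10: W (go to 9, an L position)
n=11: L (sole option 10(W) is W)
n=12: W (go to 4, an L position)
n=13: L (sole option 12(W) is W)
n=14: W (go to 13, an L position)
n=15: L (options 5(W), 14(W) are all W)
n=16: W (go to 15, an L position)
n=17: L (sole option 16(W) is W)
n=18: W (go to 17, an L position)
n=19: L (sole option 18(W) is W)
n=20: W (go to 19, an L position)
n=21: W (go to 7, an L position)
n=22: L (sole option 21(W) is W)
n=23: W (go to 22, an L position)
n=24: L (options 8(W), 23(W) are all W)
n=25: W (go to 24, an L position)
n=26: L (sole option 25(W) is W)
n=27: W (go to 9, an L position)
n=28: L (sole option 27(W) is W)
n=29: W (go to 28, an L position)
n=30: L (options 10(W), 29(W) are all W)
n=31: W (go to 30, an L position)
n=32: L (sole option 31(W) is W)
n=33: W (go to 11, an L position)
n=34: L (sole option 33(W) is W)
The losing starting values of n are exactly the entries labelled L in this table (17 of them).

0, 2, 4, 7, 9, 11, 13, 15, 17, 19, 22, 24, 26, 28, 30, 32, 34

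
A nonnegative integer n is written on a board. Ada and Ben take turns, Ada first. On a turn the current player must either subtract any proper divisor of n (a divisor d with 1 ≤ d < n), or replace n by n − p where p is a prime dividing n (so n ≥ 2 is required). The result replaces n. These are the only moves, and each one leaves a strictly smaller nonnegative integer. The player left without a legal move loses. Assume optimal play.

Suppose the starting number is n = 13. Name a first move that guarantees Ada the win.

Move to 0.

Build the W/L table. Terminal = L. A non-terminal position is W if it has a move to some L; otherwise it is L.
n=0: no move → L
n=1: no move → L
n=2: can move to 0, which is L ⇒ W
n=3: can move to 0, which is L ⇒ W
n=4: moves to 2(W), 3(W); every one is W ⇒ L
n=5: can move to 0, which is L ⇒ W
n=6: can move to 4, which is L ⇒ W
n=7: can move to 0, which is L ⇒ W
n=8: can move to 4, which is L ⇒ W
n=9: moves to 6(W), 8(W); every one is W ⇒ L
n=10: can move to 9, which is L ⇒ W
n=11: can move to 0, which is L ⇒ W
n=12: can move to 9, which is L ⇒ W
n=13: can move to 0, which is L ⇒ W
From 13, the L positions reachable in one move are: 0.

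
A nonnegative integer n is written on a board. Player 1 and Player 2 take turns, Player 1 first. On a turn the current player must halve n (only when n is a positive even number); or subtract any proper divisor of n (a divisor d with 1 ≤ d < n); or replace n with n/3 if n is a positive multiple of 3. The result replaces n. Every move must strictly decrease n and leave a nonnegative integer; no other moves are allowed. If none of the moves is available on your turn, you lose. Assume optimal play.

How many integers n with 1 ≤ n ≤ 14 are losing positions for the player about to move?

Label each position W (a win for the player to move) or L (a loss). A position with no legal move is L; any other position is W exactly when some move reaches an L, and L when every move reaches a W.
n=0: no move → L
n=1: no move → L
n=2: W (go to 1, an L position)
n=3: W (go to 1, an L position)
n=4: L (options 2(W), 3(W) are all W)
n=5: W (go to 4, an L position)
n=6: W (go to 4, an L position)
n=7: L (sole option 6(W) is W)
n=8: W (go to 4, an L position)
n=9: L (options 3(W), 6(W), 8(W) are all W)
n=10: W (go to 9, an L position)
n=11: L (sole option 10(W) is W)
n=12: W (go to 4, an L position)
n=13: L (sole option 12(W) is W)
n=14: W (go to 7, an L position)
L entries with 1 ≤ n ≤ 14 (n=0 is outside the asked range and is not counted): n = 1, 4, 7, 9, 11, 13; that makes 6.

6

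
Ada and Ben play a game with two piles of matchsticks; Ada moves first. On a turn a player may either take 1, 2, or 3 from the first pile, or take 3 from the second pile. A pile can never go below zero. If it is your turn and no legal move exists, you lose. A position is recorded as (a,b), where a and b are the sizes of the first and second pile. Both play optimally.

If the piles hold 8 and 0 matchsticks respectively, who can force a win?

Work bottom-up. With no move the player to move loses. Otherwise the position is W if at least one move leads to an L position for the opponent, and L if every move leads to a W.
No move ever increases a pile, so every position that can arise here has a ≤ 8 and b ≤ 0; it is enough to label the cells with 0 ≤ a ≤ 8 and 0 ≤ b ≤ 0.
Every move lowers a or b (never raises either), so fill the grid row by row in increasing a, and left to right within a row: each cell's successors are then already labelled.
      b=0
a=0:    L
a=1:    W
a=2:    W
a=3:    W
a=4:    L
a=5:    W
a=6:    W
a=7:    W
a=8:    L
Cells with no legal move (terminal, hence L): (0,0).
The remaining L cells, each justified by listing all of its moves:
(4,0): L (options (3,0)(W), (2,0)(W), (1,0)(W) are all W)
(8,0): L (options (7,0)(W), (6,0)(W), (5,0)(W) are all W)
Every other cell has at least one move into one of the L cells above, so it is W.
Every move from (8,0) reaches a W position, so the mover loses.

Ben wins.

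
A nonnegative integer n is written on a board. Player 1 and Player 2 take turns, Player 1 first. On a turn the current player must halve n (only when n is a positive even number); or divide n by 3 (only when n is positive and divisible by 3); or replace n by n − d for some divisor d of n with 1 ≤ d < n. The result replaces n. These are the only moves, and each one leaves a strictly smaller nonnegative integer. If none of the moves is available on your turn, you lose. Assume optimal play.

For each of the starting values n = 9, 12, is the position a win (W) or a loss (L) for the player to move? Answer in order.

9: L, 12: W

Work bottom-up. With no move the player to move loses. Otherwise the position is W if at least one move leads to an L position for the opponent, and L if every move leads to a W.
n=0: no move → L
n=1: no move → L
n=2: can move to 1, which is L ⇒ W
n=3: can move to 1, which is L ⇒ W
n=4: moves to 2(W), 3(W); every one is W ⇒ L
n=5: can move to 4, which is L ⇒ W
n=6: can move to 4, which is L ⇒ W
n=7: the only move is to 6(W), a W ⇒ L
n=8: can move to 4, which is L ⇒ W
n=9: moves to 3(W), 6(W), 8(W); every one is W ⇒ L
n=10: can move to 9, which is L ⇒ W
n=11: the only move is to 10(W), a W ⇒ L
n=12: can move to 4, which is L ⇒ W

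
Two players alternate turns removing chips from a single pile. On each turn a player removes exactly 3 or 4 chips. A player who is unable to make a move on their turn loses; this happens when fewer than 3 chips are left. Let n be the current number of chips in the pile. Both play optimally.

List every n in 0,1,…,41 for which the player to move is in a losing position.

Positions with no move are L. A position that does have a move is losing for the player to move precisely when every available move leads to a winning position for the opponent. Fill in the labels:
n=0: no move → L
n=1: no move → L
n=2: no move → L
n=3: →0(L), so W
n=4: →1(L), so W
n=5: →2(L), so W
n=6: →2(L), so W
n=7: →4(W), 3(W) — all W, so L
n=8: →5(W), 4(W) — all W, so L
n=9: →6(W), 5(W) — all W, so L
n=10: →7(L), so W
n=11: →8(L), so W
n=12: →9(L), so W
n=13: →9(L), so W
n=14: →11(W), 10(W) — all W, so L
n=15: →12(W), 11(W) — all W, so L
n=16: →13(W), 12(W) — all W, so L
n=17: →14(L), so W
n=18: →15(L), so W
n=19: →16(L), so W
n=20: →16(L), so W
n=21: →18(W), 17(W) — all W, so L
n=22: →19(W), 18(W) — all W, so L
n=23: →20(W), 19(W) — all W, so L
n=24: →21(L), so W
n=25: →22(L), so W
n=26: →23(L), so W
n=27: →23(L), so W
n=28: →25(W), 24(W) — all W, so L
n=29: →26(W), 25(W) — all W, so L
n=30: →27(W), 26(W) — all W, so L
n=31: →28(L), so W
n=32: →29(L), so W
n=33: →30(L), so W
n=34: →30(L), so W
n=35: →32(W), 31(W) — all W, so L
n=36: →33(W), 32(W) — all W, so L
n=37: →34(W), 33(W) — all W, so L
n=38: →35(L), so W
n=39: →36(L), so W
n=40: →37(L), so W
n=41: →37(L), so W
The losing starting values of n are exactly the entries labelled L in this table (18 of them).

0, 1, 2, 7, 8, 9, 14, 15, 16, 21, 22, 23, 28, 29, 30, 35, 36, 37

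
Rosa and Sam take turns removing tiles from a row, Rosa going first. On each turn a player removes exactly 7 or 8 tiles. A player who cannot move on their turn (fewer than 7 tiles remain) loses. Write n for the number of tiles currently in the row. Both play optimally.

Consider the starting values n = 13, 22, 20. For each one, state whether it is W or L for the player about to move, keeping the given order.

13: W, 22: W, 20: L

Compute win/loss labels from the base case upward. A position with no move is L. Any other position is W if it can reach an L in one move, else L.
n=0: no move → L
n=1: no move → L
n=2: no move → L
n=3: no move → L
n=4: no move → L
n=5: no move → L
n=6: no move → L
n=7: W (go to 0, an L position)
n=8: W (go to 1, an L position)
n=9: W (go to 2, an L position)
n=10: W (go to 3, an L position)
n=11: W (go to 4, an L position)
n=12: W (go to 5, an L position)
n=13: W (go to 6, an L position)
n=14: W (go to 6, an L position)
n=15: L (options 8(W), 7(W) are all W)
n=16: L (options 9(W), 8(W) are all W)
n=17: L (options 10(W), 9(W) are all W)
n=18: L (options 11(W), 10(W) are all W)
n=19: L (options 12(W), 11(W) are all W)
n=20: L (options 13(W), 12(W) are all W)
n=21: L (options 14(W), 13(W) are all W)
n=22: W (go to 15, an L position)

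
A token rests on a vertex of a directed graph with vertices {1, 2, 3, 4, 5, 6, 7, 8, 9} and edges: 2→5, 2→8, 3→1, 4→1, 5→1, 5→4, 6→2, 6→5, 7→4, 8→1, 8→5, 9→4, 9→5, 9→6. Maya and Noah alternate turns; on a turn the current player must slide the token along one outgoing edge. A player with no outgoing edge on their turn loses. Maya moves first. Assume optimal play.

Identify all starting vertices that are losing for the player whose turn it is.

Classify positions by backward induction: terminal positions (no move available) are L. From any other position, the mover wins iff some move reaches an L.
Every edge goes from a vertex to one that appears earlier in the order 1, 4, 5, 8, 7, 2, 6, 3, 9, so processing vertices in that order labels each vertex after all of its successors.
1: no outgoing edge → L
4: →1(L), so W
5: →1(L), so W
8: →1(L), so W
7: →4(W) only, which is W, so L
2: →8(W), 5(W) — all W, so L
6: →2(L), so W
3: →1(L), so W
9: →6(W), 5(W), 4(W) — all W, so L
Reading off the rows marked L gives the requested list; there are 4 such vertices.

1, 2, 7, 9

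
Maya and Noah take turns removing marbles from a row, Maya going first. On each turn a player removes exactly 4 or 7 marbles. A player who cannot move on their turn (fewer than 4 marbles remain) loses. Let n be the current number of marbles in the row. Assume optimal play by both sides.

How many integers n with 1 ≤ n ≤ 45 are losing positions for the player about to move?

Use the standard recursion: the mover loses at a terminal position; elsewhere, the mover wins exactly when some move hands the opponent an L position.
n=0: no move → L
n=1: no move → L
n=2: no move → L
n=3: no move → L
n=4: W (go to 0, an L position)
n=5: W (go to 1, an L position)
n=6: W (go to 2, an L position)
n=7: W (go to 3, an L position)
n=8: W (go to 1, an L position)
n=9: W (go to 2, an L position)
n=10: W (go to 3, an L position)
n=11: L (options 7(W), 4(W) are all W)
n=12: L (options 8(W), 5(W) are all W)
n=13: L (options 9(W), 6(W) are all W)
n=14: L (options 10(W), 7(W) are all W)
n=15: W (go to 11, an L position)
n=16: W (go to 12, an L position)
n=17: W (go to 13, an L position)
n=18: W (go to 14, an L position)
n=19: W (go to 12, an L position)
n=20: W (go to 13, an L position)
n=21: W (go to 14, an L position)
n=22: L (options 18(W), 15(W) are all W)
n=23: L (options 19(W), 16(W) are all W)
n=24: L (options 20(W), 17(W) are all W)
n=25: L (options 21(W), 18(W) are all W)
n=26: W (go to 22, an L position)
n=27: W (go to 23, an L position)
n=28: W (go to 24, an L position)
n=29: W (go to 25, an L position)
n=30: W (go to 23, an L position)
n=31: W (go to 24, an L position)
n=32: W (go to 25, an L position)
n=33: L (options 29(W), 26(W) are all W)
n=34: L (options 30(W), 27(W) are all W)
n=35: L (options 31(W), 28(W) are all W)
n=36: L (options 32(W), 29(W) are all W)
n=37: W (go to 33, an L position)
n=38: W (go to 34, an L position)
n=39: W (go to 35, an L position)
n=40: W (go to 36, an L position)
n=41: W (go to 34, an L position)
n=42: W (go to 35, an L position)
n=43: W (go to 36, an L position)
n=44: L (options 40(W), 37(W) are all W)
n=45: L (options 41(W), 38(W) are all W)
L entries with 1 ≤ n ≤ 45 (n=0 is outside the asked range and is not counted): n = 1, 2, 3, 11, 12, 13, 14, 22, 23, 24, 25, 33, 34, 35, 36, 44, 45; that makes 17.

17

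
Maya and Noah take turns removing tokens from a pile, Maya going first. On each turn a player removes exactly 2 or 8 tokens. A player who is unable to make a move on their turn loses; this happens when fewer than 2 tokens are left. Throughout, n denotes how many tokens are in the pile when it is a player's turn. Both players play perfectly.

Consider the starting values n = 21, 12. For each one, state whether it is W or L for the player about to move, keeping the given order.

Label each position W (a win for the player to move) or L (a loss). A position with no legal move is L; any other position is W exactly when some move reaches an L, and L when every move reaches a W.
n=0: no move → L
n=1: no move → L
n=2: reaches L-position 0 → W
n=3: reaches L-position 1 → W
n=4: only reaches 2(W), which is W → L
n=5: only reaches 3(W), which is W → L
n=6: reaches L-position 4 → W
n=7: reaches L-position 5 → W
n=8: reaches L-position 0 → W
n=9: reaches L-position 1 → W
n=10: only reaches 8(W), 2(W), all W → L
n=11: only reaches 9(W), 3(W), all W → L
n=12: reaches L-position 10 → W
n=13: reaches L-position 11 → W
n=14: only reaches 12(W), 6(W), all W → L
n=15: only reaches 13(W), 7(W), all W → L
n=16: reaches L-position 14 → W
n=17: reaches L-position 15 → W
n=18: reaches L-position 10 → W
n=19: reaches L-position 11 → W
n=20: only reaches 18(W), 12(W), all W → L
n=21: only reaches 19(W), 13(W), all W → L

21: L, 12: W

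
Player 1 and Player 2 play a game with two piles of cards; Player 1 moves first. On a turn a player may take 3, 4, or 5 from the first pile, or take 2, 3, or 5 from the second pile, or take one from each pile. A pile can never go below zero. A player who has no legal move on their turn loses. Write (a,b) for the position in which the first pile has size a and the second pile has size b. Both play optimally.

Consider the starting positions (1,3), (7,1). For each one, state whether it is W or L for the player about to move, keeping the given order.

(1,3): W, (7,1): L

Positions with no move are L. A position that does have a move is losing for the player to move precisely when every available move leads to a winning position for the opponent. Fill in the labels:
No move ever increases a pile, so every position that can arise here has a ≤ 7 and b ≤ 3; it is enough to label the cells with 0 ≤ a ≤ 7 and 0 ≤ b ≤ 3.
Every move lowers a or b (never raises either), so fill the grid row by row in increasing a, and left to right within a row: each cell's successors are then already labelled.
      b=0  b=1  b=2  b=3
a=0:    L    L    W    W
a=1:    L    W    W    W
a=2:    L    W    W    W
a=3:    W    W    L    L
a=4:    W    W    L    W
a=5:    W    W    L    W
a=6:    W    L    W    W
a=7:    W    L    W    W
Cells with no legal move (terminal, hence L): (0,0), (0,1), (1,0), (2,0).
The remaining L cells, each justified by listing all of its moves:
(3,2): →(0,2)(W), (3,0)(W), (2,1)(W) — all W, so L
(3,3): →(0,3)(W), (3,1)(W), (3,0)(W), (2,2)(W) — all W, so L
(4,2): →(1,2)(W), (0,2)(W), (4,0)(W), (3,1)(W) — all W, so L
(5,2): →(2,2)(W), (1,2)(W), (0,2)(W), (5,0)(W), (4,1)(W) — all W, so L
(6,1): →(3,1)(W), (2,1)(W), (1,1)(W), (5,0)(W) — all W, so L
(7,1): →(4,1)(W), (3,1)(W), (2,1)(W), (6,0)(W) — all W, so L
Every other cell has at least one move into one of the L cells above, so it is W.
(1,3): the move to (1,0) reaches an L cell, so W
(7,1): one of the L cells justified above, so L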